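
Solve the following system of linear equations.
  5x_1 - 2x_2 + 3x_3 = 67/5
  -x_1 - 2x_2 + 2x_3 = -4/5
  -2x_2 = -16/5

x_1 = 2, x_2 = 8/5, x_3 = 11/5

Row-reduce the augmented matrix:
R1 ← R1 / (5).
R2 ← R2 + 1·R1.
R2 ← R2 / (-12/5).
R1 ← R1 + 2/5·R2.
R3 ← R3 + 2·R2.
R3 ← R3 / (-13/6).
R1 ← R1 − 1/6·R3.
R2 ← R2 + 13/12·R3.
Reading off the reduced rows gives x_1 = 2, x_2 = 8/5, x_3 = 11/5.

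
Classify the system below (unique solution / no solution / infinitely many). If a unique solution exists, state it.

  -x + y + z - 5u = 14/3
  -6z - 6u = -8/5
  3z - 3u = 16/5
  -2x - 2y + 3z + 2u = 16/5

x = -3/2, y = 1/2, z = 2/3, u = -2/5

Row-reduce the augmented matrix:
R1 ← R1 / (-1).
R4 ← R4 + 2·R1.
Swap R2 and R4.
R2 ← R2 / (-4).
R1 ← R1 + 1·R2.
R3 ← R3 / (3).
R1 ← R1 + 5/4·R3.
R2 ← R2 + 1/4·R3.
R4 ← R4 + 6·R3.
R4 ← R4 / (-12).
R1 ← R1 − 3/4·R4.
R2 ← R2 + 13/4·R4.
R3 ← R3 + 1·R4.
Reading off the reduced rows gives x = -3/2, y = 1/2, z = 2/3, u = -2/5.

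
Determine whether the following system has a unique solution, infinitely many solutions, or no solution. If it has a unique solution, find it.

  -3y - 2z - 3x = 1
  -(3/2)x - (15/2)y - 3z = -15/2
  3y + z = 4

infinitely many solutions

Row-reduce:
R1 ← R1 / (-3).
R2 ← R2 + 3/2·R1.
R2 ← R2 / (-6).
R1 ← R1 − 1·R2.
R3 ← R3 − 3·R2.
Rank is 2 with 3 unknowns, leaving z free.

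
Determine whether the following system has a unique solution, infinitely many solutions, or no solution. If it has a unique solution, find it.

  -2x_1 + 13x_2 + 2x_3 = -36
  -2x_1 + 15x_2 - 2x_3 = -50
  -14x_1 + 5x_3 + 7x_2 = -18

x_1 = 1/2, x_2 = -3, x_3 = 2

Row-reduce the augmented matrix:
R1 ← R1 / (-2).
R2 ← R2 + 2·R1.
R3 ← R3 + 14·R1.
R2 ← R2 / (2).
R1 ← R1 + 13/2·R2.
R3 ← R3 + 84·R2.
R3 ← R3 / (-177).
R1 ← R1 + 14·R3.
R2 ← R2 + 2·R3.
Reading off the reduced rows gives x_1 = 1/2, x_2 = -3, x_3 = 2.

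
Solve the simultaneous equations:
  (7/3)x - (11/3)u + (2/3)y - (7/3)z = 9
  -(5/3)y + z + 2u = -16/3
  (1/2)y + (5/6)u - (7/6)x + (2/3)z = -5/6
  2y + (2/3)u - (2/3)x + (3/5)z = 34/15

no solution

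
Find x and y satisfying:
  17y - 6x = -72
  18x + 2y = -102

x = -5, y = -6

Row-reduce the augmented matrix:
R1 ← R1 / (-6).
R2 ← R2 − 18·R1.
R2 ← R2 / (53).
R1 ← R1 + 17/6·R2.
Reading off the reduced rows gives x = -5, y = -6.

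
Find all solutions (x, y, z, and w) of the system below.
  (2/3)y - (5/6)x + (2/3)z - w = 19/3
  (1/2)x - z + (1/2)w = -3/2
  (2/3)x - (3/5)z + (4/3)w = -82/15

infinitely many solutions

Row-reduce:
R1 ← R1 / (-5/6).
R2 ← R2 − 1/2·R1.
R3 ← R3 − 2/3·R1.
R2 ← R2 / (2/5).
R1 ← R1 + 4/5·R2.
R3 ← R3 − 8/15·R2.
R3 ← R3 / (11/15).
R1 ← R1 + 2·R3.
R2 ← R2 + 3/2·R3.
Rank is 3 with 4 unknowns, leaving w free.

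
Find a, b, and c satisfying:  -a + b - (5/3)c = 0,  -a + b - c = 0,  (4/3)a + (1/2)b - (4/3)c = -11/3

Row-reduce the augmented matrix:
R1 ← R1 / (-1).
R2 ← R2 + 1·R1.
R3 ← R3 − 4/3·R1.
Swap R2 and R3.
R2 ← R2 / (11/6).
R1 ← R1 + 1·R2.
R3 ← R3 / (2/3).
R1 ← R1 + 3/11·R3.
R2 ← R2 + 64/33·R3.
Reading off the reduced rows gives a = -2, b = -2, c = 0.

a = -2, b = -2, c = 0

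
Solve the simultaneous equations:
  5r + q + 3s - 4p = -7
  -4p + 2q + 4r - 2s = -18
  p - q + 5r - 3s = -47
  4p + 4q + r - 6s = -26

p = -2, q = 3, r = -6, s = 4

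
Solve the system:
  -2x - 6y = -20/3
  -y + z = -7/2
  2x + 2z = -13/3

Row-reduce the augmented matrix:
R1 ← R1 / (-2).
R3 ← R3 − 2·R1.
R2 ← R2 / (-1).
R1 ← R1 − 3·R2.
R3 ← R3 + 6·R2.
R3 ← R3 / (-4).
R1 ← R1 − 3·R3.
R2 ← R2 + 1·R3.
Reading off the reduced rows gives x = 1/3, y = 1, z = -5/2.

x = 1/3, y = 1, z = -5/2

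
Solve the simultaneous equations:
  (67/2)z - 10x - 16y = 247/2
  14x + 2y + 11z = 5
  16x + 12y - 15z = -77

no solution

Row-reduce:
R1 ← R1 / (-10).
R2 ← R2 − 14·R1.
R3 ← R3 − 16·R1.
R2 ← R2 / (-102/5).
R1 ← R1 − 8/5·R2.
R3 ← R3 + 68/5·R2.
Row 3 reduces to 0 = 2, a contradiction. The system is inconsistent.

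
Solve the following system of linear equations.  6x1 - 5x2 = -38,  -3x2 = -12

x1 = -3, x2 = 4

Row-reduce the augmented matrix:
R1 ← R1 / (6).
R2 ← R2 / (-3).
R1 ← R1 + 5/6·R2.
Reading off the reduced rows gives x1 = -3, x2 = 4.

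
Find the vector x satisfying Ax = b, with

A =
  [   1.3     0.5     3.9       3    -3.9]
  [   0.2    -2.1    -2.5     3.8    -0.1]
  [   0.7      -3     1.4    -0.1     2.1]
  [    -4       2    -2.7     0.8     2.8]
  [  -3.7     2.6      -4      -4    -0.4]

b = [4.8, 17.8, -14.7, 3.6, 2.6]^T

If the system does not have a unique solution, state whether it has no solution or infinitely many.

x_1 = 2, x_2 = 2, x_3 = -4, x_4 = 3, x_5 = -2

Row-reduce the augmented matrix:
R1 ← R1 / (13/10).
R2 ← R2 − 1/5·R1.
R3 ← R3 − 7/10·R1.
R4 ← R4 + 4·R1.
R5 ← R5 + 37/10·R1.
R2 ← R2 / (-283/130).
R1 ← R1 − 5/13·R2.
R3 ← R3 + 85/26·R2.
R4 ← R4 − 46/13·R2.
R5 ← R5 − 523/130·R2.
R3 ← R3 / (5597/1415).
R1 ← R1 − 694/283·R3.
R2 ← R2 − 403/283·R3.
R4 ← R4 − 12059/2830·R3.
R5 ← R5 − 388/283·R3.
R4 ← R4 / (2541731/111940).
R1 ← R1 − 39567/5597·R4.
R2 ← R2 − 9951/11194·R4.
R3 ← R3 + 19043/11194·R4.
R5 ← R5 − 364938/27985·R4.
R5 ← R5 / (-61263421/12708655).
R1 ← R1 + 3258284/2541731·R5.
R2 ← R2 + 2535575/2541731·R5.
R3 ← R3 + 88408/2541731·R5.
R4 ← R4 + 1354801/2541731·R5.
Reading off the reduced rows gives x_1 = 2, x_2 = 2, x_3 = -4, x_4 = 3, x_5 = -2.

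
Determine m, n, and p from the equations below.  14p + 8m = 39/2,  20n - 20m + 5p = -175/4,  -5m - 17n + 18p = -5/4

Row-reduce the augmented matrix:
R1 ← R1 / (8).
R2 ← R2 + 20·R1.
R3 ← R3 + 5·R1.
R2 ← R2 / (20).
R3 ← R3 + 17·R2.
R3 ← R3 / (243/4).
R1 ← R1 − 7/4·R3.
R2 ← R2 − 2·R3.
Reading off the reduced rows gives m = 2, n = -1/4, p = 1/4.

m = 2, n = -1/4, p = 1/4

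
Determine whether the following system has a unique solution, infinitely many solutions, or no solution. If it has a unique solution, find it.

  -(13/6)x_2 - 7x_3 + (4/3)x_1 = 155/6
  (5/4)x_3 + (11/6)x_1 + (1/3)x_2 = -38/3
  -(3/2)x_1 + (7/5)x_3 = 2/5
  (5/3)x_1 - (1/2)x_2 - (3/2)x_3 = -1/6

no solution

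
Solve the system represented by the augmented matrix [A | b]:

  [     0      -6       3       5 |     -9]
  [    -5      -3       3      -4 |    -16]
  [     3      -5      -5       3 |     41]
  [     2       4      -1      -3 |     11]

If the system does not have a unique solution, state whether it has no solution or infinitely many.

Row-reduce the augmented matrix:
Swap R1 and R2.
R1 ← R1 / (-5).
R3 ← R3 − 3·R1.
R4 ← R4 − 2·R1.
R2 ← R2 / (-6).
R1 ← R1 − 3/5·R2.
R3 ← R3 + 34/5·R2.
R4 ← R4 − 14/5·R2.
R3 ← R3 / (-33/5).
R1 ← R1 + 3/10·R3.
R2 ← R2 + 1/2·R3.
R4 ← R4 − 8/5·R3.
R4 ← R4 / (-346/99).
R1 ← R1 − 101/66·R4.
R2 ← R2 + 89/198·R4.
R3 ← R3 − 76/99·R4.
Reading off the reduced rows gives x_1 = 5, x_2 = -3, x_3 = -4, x_4 = -3.

x_1 = 5, x_2 = -3, x_3 = -4, x_4 = -3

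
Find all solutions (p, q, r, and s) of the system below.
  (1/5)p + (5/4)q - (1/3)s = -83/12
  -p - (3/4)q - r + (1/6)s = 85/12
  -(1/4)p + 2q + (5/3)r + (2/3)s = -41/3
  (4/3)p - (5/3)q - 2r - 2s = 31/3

p = 0, q = -5, r = -3, s = 2

Row-reduce the augmented matrix:
R1 ← R1 / (1/5).
R2 ← R2 + 1·R1.
R3 ← R3 + 1/4·R1.
R4 ← R4 − 4/3·R1.
R2 ← R2 / (11/2).
R1 ← R1 − 25/4·R2.
R3 ← R3 − 57/16·R2.
R4 ← R4 + 10·R2.
R3 ← R3 / (611/264).
R1 ← R1 − 25/22·R3.
R2 ← R2 + 2/11·R3.
R4 ← R4 + 42/11·R3.
R4 ← R4 / (-2693/5499).
R1 ← R1 + 1030/1833·R4.
R2 ← R2 + 108/611·R4.
R3 ← R3 − 645/1222·R4.
Reading off the reduced rows gives p = 0, q = -5, r = -3, s = 2.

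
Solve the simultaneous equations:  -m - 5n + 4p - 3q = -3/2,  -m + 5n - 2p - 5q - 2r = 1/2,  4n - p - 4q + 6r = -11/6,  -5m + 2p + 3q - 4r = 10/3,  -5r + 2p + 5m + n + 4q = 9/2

m = 0, n = 1/2, p = 1/2, q = 1/3, r = -1/3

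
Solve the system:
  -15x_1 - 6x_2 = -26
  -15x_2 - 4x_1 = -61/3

Row-reduce the augmented matrix:
R1 ← R1 / (-15).
R2 ← R2 + 4·R1.
R2 ← R2 / (-67/5).
R1 ← R1 − 2/5·R2.
Reading off the reduced rows gives x_1 = 4/3, x_2 = 1.

x_1 = 4/3, x_2 = 1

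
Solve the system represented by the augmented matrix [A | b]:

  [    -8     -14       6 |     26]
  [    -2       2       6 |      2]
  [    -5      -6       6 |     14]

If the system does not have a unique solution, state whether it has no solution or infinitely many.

infinitely many solutions

Row-reduce:
R1 ← R1 / (-8).
R2 ← R2 + 2·R1.
R3 ← R3 + 5·R1.
R2 ← R2 / (11/2).
R1 ← R1 − 7/4·R2.
R3 ← R3 − 11/4·R2.
Rank is 2 with 3 unknowns, leaving x_3 free.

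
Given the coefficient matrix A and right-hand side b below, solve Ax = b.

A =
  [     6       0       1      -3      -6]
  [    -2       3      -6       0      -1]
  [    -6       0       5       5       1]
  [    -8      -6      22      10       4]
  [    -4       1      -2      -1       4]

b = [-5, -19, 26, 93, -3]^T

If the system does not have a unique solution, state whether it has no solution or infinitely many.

Row-reduce:
R1 ← R1 / (6).
R2 ← R2 + 2·R1.
R3 ← R3 + 6·R1.
R4 ← R4 + 8·R1.
R5 ← R5 + 4·R1.
R2 ← R2 / (3).
R4 ← R4 + 6·R2.
R5 ← R5 − 1·R2.
R3 ← R3 / (6).
R1 ← R1 − 1/6·R3.
R2 ← R2 + 17/9·R3.
R4 ← R4 − 12·R3.
R5 ← R5 − 5/9·R3.
Swap R4 and R5.
R4 ← R4 / (-77/27).
R1 ← R1 + 5/9·R4.
R2 ← R2 − 8/27·R4.
R3 ← R3 − 1/3·R4.
Row 5 reduces to 0 = 3, a contradiction. The system is inconsistent.

no solution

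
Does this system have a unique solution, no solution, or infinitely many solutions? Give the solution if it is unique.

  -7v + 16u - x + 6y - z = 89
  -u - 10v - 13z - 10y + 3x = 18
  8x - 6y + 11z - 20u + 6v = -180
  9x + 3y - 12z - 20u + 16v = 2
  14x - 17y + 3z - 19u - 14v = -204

Row-reduce the augmented matrix:
R1 ← R1 / (-1).
R2 ← R2 − 3·R1.
R3 ← R3 − 8·R1.
R4 ← R4 − 9·R1.
R5 ← R5 − 14·R1.
R2 ← R2 / (8).
R1 ← R1 + 6·R2.
R3 ← R3 − 42·R2.
R4 ← R4 − 57·R2.
R5 ← R5 − 67·R2.
R3 ← R3 / (87).
R1 ← R1 + 11·R3.
R2 ← R2 + 2·R3.
R4 ← R4 − 93·R3.
R5 ← R5 − 123·R3.
R4 ← R4 / (-14513/232).
R1 ← R1 − 99/58·R4.
R2 ← R2 − 623/232·R4.
R3 ← R3 + 185/116·R4.
R5 ← R5 − 1749/232·R4.
R5 ← R5 / (-77658/14513).
R1 ← R1 + 23449/43539·R5.
R2 ← R2 − 43847/43539·R5.
R3 ← R3 + 2792/43539·R5.
R4 ← R4 + 12377/14513·R5.
Reading off the reduced rows gives x = -2, y = 4, z = -6, u = 4, v = 1.

x = -2, y = 4, z = -6, u = 4, v = 1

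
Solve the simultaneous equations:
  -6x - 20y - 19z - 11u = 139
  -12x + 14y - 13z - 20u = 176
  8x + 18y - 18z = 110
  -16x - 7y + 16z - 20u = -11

x = -2, y = 1, z = -6, u = -3

Row-reduce the augmented matrix:
R1 ← R1 / (-6).
R2 ← R2 + 12·R1.
R3 ← R3 − 8·R1.
R4 ← R4 + 16·R1.
R2 ← R2 / (54).
R1 ← R1 − 10/3·R2.
R3 ← R3 + 26/3·R2.
R4 ← R4 − 139/3·R2.
R3 ← R3 / (-3185/81).
R1 ← R1 − 263/162·R3.
R2 ← R2 − 25/54·R3.
R4 ← R4 − 7325/162·R3.
R4 ← R4 / (-808/91).
R1 ← R1 − 1017/910·R4.
R2 ← R2 + 12/91·R4.
R3 ← R3 − 166/455·R4.
Reading off the reduced rows gives x = -2, y = 1, z = -6, u = -3.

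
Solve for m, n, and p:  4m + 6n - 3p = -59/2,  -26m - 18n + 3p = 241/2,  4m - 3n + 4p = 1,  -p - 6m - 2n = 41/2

Row-reduce the augmented matrix:
R1 ← R1 / (4).
R2 ← R2 + 26·R1.
R3 ← R3 − 4·R1.
R4 ← R4 + 6·R1.
R2 ← R2 / (21).
R1 ← R1 − 3/2·R2.
R3 ← R3 + 9·R2.
R4 ← R4 − 7·R2.
R3 ← R3 / (-1/14).
R1 ← R1 − 3/7·R3.
R2 ← R2 + 11/14·R3.
R4 reduces to 0 = 0, so the extra equation is consistent.
Reading off the reduced rows gives m = -5/2, n = -3, p = 1/2.

m = -5/2, n = -3, p = 1/2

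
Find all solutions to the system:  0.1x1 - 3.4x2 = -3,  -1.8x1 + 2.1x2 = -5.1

x1 = 4, x2 = 1

Row-reduce the augmented matrix:
R1 ← R1 / (1/10).
R2 ← R2 + 9/5·R1.
R2 ← R2 / (-591/10).
R1 ← R1 + 34·R2.
Reading off the reduced rows gives x1 = 4, x2 = 1.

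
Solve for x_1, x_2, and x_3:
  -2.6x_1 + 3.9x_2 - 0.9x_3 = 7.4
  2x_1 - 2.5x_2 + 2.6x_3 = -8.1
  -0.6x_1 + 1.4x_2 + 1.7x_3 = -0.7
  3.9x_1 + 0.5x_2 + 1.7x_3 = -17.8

Row-reduce the augmented matrix:
R1 ← R1 / (-13/5).
R2 ← R2 − 2·R1.
R3 ← R3 + 3/5·R1.
R4 ← R4 − 39/10·R1.
R2 ← R2 / (1/2).
R1 ← R1 + 3/2·R2.
R3 ← R3 − 1/2·R2.
R4 ← R4 − 127/20·R2.
Swap R3 and R4.
R3 ← R3 / (-31041/1300).
R1 ← R1 − 789/130·R3.
R2 ← R2 − 248/65·R3.
R4 reduces to 0 = 0, so the extra equation is consistent.
Reading off the reduced rows gives x_1 = -4, x_2 = -1, x_3 = -1.

x_1 = -4, x_2 = -1, x_3 = -1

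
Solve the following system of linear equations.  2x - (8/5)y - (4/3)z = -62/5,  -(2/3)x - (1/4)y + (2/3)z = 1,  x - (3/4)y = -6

x = -3, y = 4, z = 0

Row-reduce the augmented matrix:
R1 ← R1 / (2).
R2 ← R2 + 2/3·R1.
R3 ← R3 − 1·R1.
R2 ← R2 / (-47/60).
R1 ← R1 + 4/5·R2.
R3 ← R3 − 1/20·R2.
R3 ← R3 / (32/47).
R1 ← R1 + 42/47·R3.
R2 ← R2 + 40/141·R3.
Reading off the reduced rows gives x = -3, y = 4, z = 0.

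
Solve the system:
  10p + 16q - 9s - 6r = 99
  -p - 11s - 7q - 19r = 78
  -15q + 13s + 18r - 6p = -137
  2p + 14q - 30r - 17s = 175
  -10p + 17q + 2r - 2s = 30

p = 1, q = 2, r = -2, s = -5

Row-reduce the augmented matrix:
R1 ← R1 / (10).
R2 ← R2 + 1·R1.
R3 ← R3 + 6·R1.
R4 ← R4 − 2·R1.
R5 ← R5 + 10·R1.
R2 ← R2 / (-27/5).
R1 ← R1 − 8/5·R2.
R3 ← R3 + 27/5·R2.
R4 ← R4 − 54/5·R2.
R5 ← R5 − 33·R2.
R3 ← R3 / (34).
R1 ← R1 + 173/27·R3.
R2 ← R2 − 98/27·R3.
R4 ← R4 + 68·R3.
R5 ← R5 + 1114/9·R3.
Swap R4 and R5.
R4 ← R4 / (-1948/153).
R1 ← R1 + 1379/1836·R4.
R2 ← R2 − 56/459·R4.
R3 ← R3 − 39/68·R4.
R5 reduces to 0 = 0, so the extra equation is consistent.
Reading off the reduced rows gives p = 1, q = 2, r = -2, s = -5.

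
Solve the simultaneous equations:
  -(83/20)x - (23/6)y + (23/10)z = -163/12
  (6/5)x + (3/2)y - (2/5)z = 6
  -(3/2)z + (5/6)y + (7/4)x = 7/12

Row-reduce:
R1 ← R1 / (-83/20).
R2 ← R2 − 6/5·R1.
R3 ← R3 − 7/4·R1.
R2 ← R2 / (65/166).
R1 ← R1 − 230/249·R2.
R3 ← R3 + 65/83·R2.
Row 3 reduces to 0 = -1, a contradiction. The system is inconsistent.

no solution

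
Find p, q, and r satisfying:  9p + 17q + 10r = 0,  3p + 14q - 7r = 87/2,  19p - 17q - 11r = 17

p = 1/2, q = 3/2, r = -3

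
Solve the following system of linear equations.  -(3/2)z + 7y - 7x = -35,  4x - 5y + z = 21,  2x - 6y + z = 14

Row-reduce:
R1 ← R1 / (-7).
R2 ← R2 − 4·R1.
R3 ← R3 − 2·R1.
R2 ← R2 / (-1).
R1 ← R1 + 1·R2.
R3 ← R3 + 4·R2.
Rank is 2 with 3 unknowns, leaving z free.

infinitely many solutions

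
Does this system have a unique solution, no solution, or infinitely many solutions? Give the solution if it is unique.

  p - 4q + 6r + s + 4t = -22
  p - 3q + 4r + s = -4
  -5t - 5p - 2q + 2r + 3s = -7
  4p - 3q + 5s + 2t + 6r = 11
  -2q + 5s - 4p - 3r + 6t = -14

p = 5, q = 0, r = -3, s = 3, t = -3

Row-reduce the augmented matrix:
R2 ← R2 − 1·R1.
R3 ← R3 + 5·R1.
R4 ← R4 − 4·R1.
R5 ← R5 + 4·R1.
R1 ← R1 + 4·R2.
R3 ← R3 + 22·R2.
R4 ← R4 − 13·R2.
R5 ← R5 + 18·R2.
R3 ← R3 / (-12).
R1 ← R1 + 2·R3.
R2 ← R2 + 2·R3.
R4 ← R4 − 8·R3.
R5 ← R5 + 15·R3.
R4 ← R4 / (19/3).
R1 ← R1 + 1/3·R4.
R2 ← R2 + 4/3·R4.
R3 ← R3 + 2/3·R4.
R5 ← R5 + 1·R4.
R5 ← R5 / (3007/76).
R1 ← R1 + 15/38·R5.
R2 ← R2 − 225/38·R5.
R3 ← R3 − 377/76·R5.
R4 ← R4 + 32/19·R5.
Reading off the reduced rows gives p = 5, q = 0, r = -3, s = 3, t = -3.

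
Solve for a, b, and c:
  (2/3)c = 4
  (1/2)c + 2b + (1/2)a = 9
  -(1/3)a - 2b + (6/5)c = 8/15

Row-reduce the augmented matrix:
Swap R1 and R2.
R1 ← R1 / (1/2).
R3 ← R3 + 1/3·R1.
Swap R2 and R3.
R2 ← R2 / (-2/3).
R1 ← R1 − 4·R2.
R3 ← R3 / (2/3).
R1 ← R1 − 51/5·R3.
R2 ← R2 + 23/10·R3.
Reading off the reduced rows gives a = -4, b = 4, c = 6.

a = -4, b = 4, c = 6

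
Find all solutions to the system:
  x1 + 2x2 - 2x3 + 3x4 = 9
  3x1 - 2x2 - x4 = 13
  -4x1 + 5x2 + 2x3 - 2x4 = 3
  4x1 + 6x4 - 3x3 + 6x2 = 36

Row-reduce the augmented matrix:
R2 ← R2 − 3·R1.
R3 ← R3 + 4·R1.
R4 ← R4 − 4·R1.
R2 ← R2 / (-8).
R1 ← R1 − 2·R2.
R3 ← R3 − 13·R2.
R4 ← R4 + 2·R2.
R3 ← R3 / (15/4).
R1 ← R1 + 1/2·R3.
R2 ← R2 + 3/4·R3.
R4 ← R4 − 7/2·R3.
R4 ← R4 / (7/3).
R1 ← R1 + 1/3·R4.
R3 ← R3 + 5/3·R4.
Reading off the reduced rows gives x1 = 6, x2 = 5, x3 = -4, x4 = -5.

x1 = 6, x2 = 5, x3 = -4, x4 = -5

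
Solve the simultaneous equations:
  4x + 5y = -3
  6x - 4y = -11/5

Row-reduce the augmented matrix:
R1 ← R1 / (4).
R2 ← R2 − 6·R1.
R2 ← R2 / (-23/2).
R1 ← R1 − 5/4·R2.
Reading off the reduced rows gives x = -1/2, y = -1/5.

x = -1/2, y = -1/5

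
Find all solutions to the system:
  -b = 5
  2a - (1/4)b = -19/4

Row-reduce the augmented matrix:
Swap R1 and R2.
R1 ← R1 / (2).
R2 ← R2 / (-1).
R1 ← R1 + 1/8·R2.
Reading off the reduced rows gives a = -3, b = -5.

a = -3, b = -5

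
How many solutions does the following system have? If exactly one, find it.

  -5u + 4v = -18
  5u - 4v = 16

no solution

Row-reduce:
R1 ← R1 / (-5).
R2 ← R2 − 5·R1.
Row 2 reduces to 0 = -2, a contradiction. The system is inconsistent.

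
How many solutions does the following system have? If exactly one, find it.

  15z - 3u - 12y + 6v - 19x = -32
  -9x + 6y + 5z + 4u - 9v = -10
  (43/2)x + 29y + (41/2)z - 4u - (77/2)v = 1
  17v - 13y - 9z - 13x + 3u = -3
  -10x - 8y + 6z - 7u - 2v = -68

infinitely many solutions

Row-reduce:
R1 ← R1 / (-19).
R2 ← R2 + 9·R1.
R3 ← R3 − 43/2·R1.
R4 ← R4 + 13·R1.
R5 ← R5 + 10·R1.
R2 ← R2 / (222/19).
R1 ← R1 − 12/19·R2.
R3 ← R3 − 293/19·R2.
R4 ← R4 + 91/19·R2.
R5 ← R5 + 32/19·R2.
R3 ← R3 / (4468/111).
R1 ← R1 + 25/37·R3.
R2 ← R2 + 20/111·R3.
R4 ← R4 + 2234/111·R3.
R5 ← R5 + 244/111·R3.
Swap R4 and R5.
R4 ← R4 / (-6070/1117).
R1 ← R1 + 1695/4468·R4.
R2 ← R2 − 891/2234·R4.
R3 ← R3 + 1615/4468·R4.
Rank is 4 with 5 unknowns, leaving v free.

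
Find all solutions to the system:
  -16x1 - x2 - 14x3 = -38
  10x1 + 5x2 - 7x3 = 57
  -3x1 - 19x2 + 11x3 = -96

Row-reduce the augmented matrix:
R1 ← R1 / (-16).
R2 ← R2 − 10·R1.
R3 ← R3 + 3·R1.
R2 ← R2 / (35/8).
R1 ← R1 − 1/16·R2.
R3 ← R3 + 301/16·R2.
R3 ← R3 / (-541/10).
R1 ← R1 − 11/10·R3.
R2 ← R2 + 18/5·R3.
Reading off the reduced rows gives x1 = 3, x2 = 4, x3 = -1.

x1 = 3, x2 = 4, x3 = -1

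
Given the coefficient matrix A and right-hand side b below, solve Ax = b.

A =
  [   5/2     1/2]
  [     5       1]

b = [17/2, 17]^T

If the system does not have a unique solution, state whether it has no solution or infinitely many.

infinitely many solutions

Row-reduce:
R1 ← R1 / (5/2).
R2 ← R2 − 5·R1.
Rank is 1 with 2 unknowns, leaving x_2 free.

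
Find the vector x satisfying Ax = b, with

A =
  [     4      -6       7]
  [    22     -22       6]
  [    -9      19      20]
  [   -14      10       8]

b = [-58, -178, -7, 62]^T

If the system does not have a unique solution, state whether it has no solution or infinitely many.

x_1 = -6, x_2 = 1, x_3 = -4

Row-reduce the augmented matrix:
R1 ← R1 / (4).
R2 ← R2 − 22·R1.
R3 ← R3 + 9·R1.
R4 ← R4 + 14·R1.
R2 ← R2 / (11).
R1 ← R1 + 3/2·R2.
R3 ← R3 − 11/2·R2.
R4 ← R4 + 11·R2.
R3 ← R3 / (52).
R1 ← R1 + 59/22·R3.
R2 ← R2 + 65/22·R3.
R4 reduces to 0 = 0, so the extra equation is consistent.
Reading off the reduced rows gives x_1 = -6, x_2 = 1, x_3 = -4.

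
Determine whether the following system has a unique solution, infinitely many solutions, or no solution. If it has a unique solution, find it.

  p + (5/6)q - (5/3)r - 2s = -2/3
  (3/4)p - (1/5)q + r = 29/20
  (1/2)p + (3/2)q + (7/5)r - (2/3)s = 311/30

Row-reduce:
R2 ← R2 − 3/4·R1.
R3 ← R3 − 1/2·R1.
R2 ← R2 / (-33/40).
R1 ← R1 − 5/6·R2.
R3 ← R3 − 13/12·R2.
R3 ← R3 / (856/165).
R1 ← R1 − 20/33·R3.
R2 ← R2 + 30/11·R3.
Rank is 3 with 4 unknowns, leaving s free.

infinitely many solutions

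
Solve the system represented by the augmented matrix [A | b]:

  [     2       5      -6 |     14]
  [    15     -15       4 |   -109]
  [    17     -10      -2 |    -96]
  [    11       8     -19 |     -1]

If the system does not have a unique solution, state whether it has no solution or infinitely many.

Row-reduce:
R1 ← R1 / (2).
R2 ← R2 − 15·R1.
R3 ← R3 − 17·R1.
R4 ← R4 − 11·R1.
R2 ← R2 / (-105/2).
R1 ← R1 − 5/2·R2.
R3 ← R3 + 105/2·R2.
R4 ← R4 + 39/2·R2.
Swap R3 and R4.
R3 ← R3 / (-21/5).
R1 ← R1 + 2/3·R3.
R2 ← R2 + 14/15·R3.
Row 4 reduces to 0 = -1, a contradiction. The system is inconsistent.

no solution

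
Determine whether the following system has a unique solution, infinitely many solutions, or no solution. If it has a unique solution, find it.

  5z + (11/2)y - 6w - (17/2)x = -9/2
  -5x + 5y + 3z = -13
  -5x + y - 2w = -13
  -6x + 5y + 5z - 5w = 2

Row-reduce:
R1 ← R1 / (-17/2).
R2 ← R2 + 5·R1.
R3 ← R3 + 5·R1.
R4 ← R4 + 6·R1.
R2 ← R2 / (30/17).
R1 ← R1 + 11/17·R2.
R3 ← R3 + 38/17·R2.
R4 ← R4 − 19/17·R2.
R3 ← R3 / (-43/15).
R1 ← R1 + 17/30·R3.
R2 ← R2 − 1/30·R3.
R4 ← R4 − 43/30·R3.
Rank is 3 with 4 unknowns, leaving w free.

infinitely many solutions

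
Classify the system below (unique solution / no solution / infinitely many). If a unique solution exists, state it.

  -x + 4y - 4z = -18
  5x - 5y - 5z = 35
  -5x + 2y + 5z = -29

Row-reduce the augmented matrix:
R1 ← R1 / (-1).
R2 ← R2 − 5·R1.
R3 ← R3 + 5·R1.
R2 ← R2 / (15).
R1 ← R1 + 4·R2.
R3 ← R3 + 18·R2.
R3 ← R3 / (-5).
R1 ← R1 + 8/3·R3.
R2 ← R2 + 5/3·R3.
Reading off the reduced rows gives x = 6, y = -2, z = 1.

x = 6, y = -2, z = 1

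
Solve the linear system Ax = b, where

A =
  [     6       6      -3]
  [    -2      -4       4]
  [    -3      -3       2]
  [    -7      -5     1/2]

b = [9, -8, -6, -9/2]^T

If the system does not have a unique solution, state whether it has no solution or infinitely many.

no solution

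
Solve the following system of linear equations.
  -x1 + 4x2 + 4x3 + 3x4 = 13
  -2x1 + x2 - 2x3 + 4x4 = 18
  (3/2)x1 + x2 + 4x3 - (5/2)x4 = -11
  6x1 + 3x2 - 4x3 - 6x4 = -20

no solution

Row-reduce:
R1 ← R1 / (-1).
R2 ← R2 + 2·R1.
R3 ← R3 − 3/2·R1.
R4 ← R4 − 6·R1.
R2 ← R2 / (-7).
R1 ← R1 + 4·R2.
R3 ← R3 − 7·R2.
R4 ← R4 − 27·R2.
Swap R3 and R4.
R3 ← R3 / (-130/7).
R1 ← R1 − 12/7·R3.
R2 ← R2 − 10/7·R3.
Row 4 reduces to 0 = 1/2, a contradiction. The system is inconsistent.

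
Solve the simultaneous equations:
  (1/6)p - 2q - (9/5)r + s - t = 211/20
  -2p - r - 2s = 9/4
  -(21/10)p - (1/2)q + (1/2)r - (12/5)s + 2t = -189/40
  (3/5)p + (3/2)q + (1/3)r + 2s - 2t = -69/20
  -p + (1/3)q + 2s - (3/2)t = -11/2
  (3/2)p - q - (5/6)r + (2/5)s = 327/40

Row-reduce the augmented matrix:
R1 ← R1 / (1/6).
R2 ← R2 + 2·R1.
R3 ← R3 + 21/10·R1.
R4 ← R4 − 3/5·R1.
R5 ← R5 + 1·R1.
R6 ← R6 − 3/2·R1.
R2 ← R2 / (-24).
R1 ← R1 + 12·R2.
R3 ← R3 + 257/10·R2.
R4 ← R4 − 87/10·R2.
R5 ← R5 + 35/3·R2.
R6 ← R6 − 17·R2.
R3 ← R3 / (97/48).
R1 ← R1 − 1/2·R3.
R2 ← R2 − 113/120·R3.
R4 ← R4 + 331/240·R3.
R5 ← R5 − 67/360·R3.
R6 ← R6 + 77/120·R3.
R4 ← R4 / (12208/7275).
R1 ← R1 − 546/485·R4.
R2 ← R2 + 436/2425·R4.
R3 ← R3 + 122/485·R4.
R5 ← R5 − 23176/7275·R4.
R6 ← R6 + 12208/7275·R4.
R5 ← R5 / (988/2289).
R1 ← R1 − 225/872·R5.
R2 ← R2 + 19/28·R5.
R3 ← R3 − 5685/6104·R5.
R4 ← R4 + 8835/12208·R5.
R6 reduces to 0 = 0, so the extra equation is consistent.
Reading off the reduced rows gives p = 3, q = -3, r = -9/4, s = -3, t = -3.

p = 3, q = -3, r = -9/4, s = -3, t = -3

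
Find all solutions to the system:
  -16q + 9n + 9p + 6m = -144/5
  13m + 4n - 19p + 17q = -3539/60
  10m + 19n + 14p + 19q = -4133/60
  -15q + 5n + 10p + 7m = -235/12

m = -7/3, n = -11/4, p = 3/4, q = -1/5

Row-reduce the augmented matrix:
R1 ← R1 / (6).
R2 ← R2 − 13·R1.
R3 ← R3 − 10·R1.
R4 ← R4 − 7·R1.
R2 ← R2 / (-31/2).
R1 ← R1 − 3/2·R2.
R3 ← R3 − 4·R2.
R4 ← R4 + 11/2·R2.
R3 ← R3 / (-339/31).
R1 ← R1 + 69/31·R3.
R2 ← R2 − 77/31·R3.
R4 ← R4 − 408/31·R3.
R4 ← R4 / (19100/339).
R1 ← R1 + 3280/339·R4.
R2 ← R2 − 3413/339·R4.
R3 ← R3 + 1829/339·R4.
Reading off the reduced rows gives m = -7/3, n = -11/4, p = 3/4, q = -1/5.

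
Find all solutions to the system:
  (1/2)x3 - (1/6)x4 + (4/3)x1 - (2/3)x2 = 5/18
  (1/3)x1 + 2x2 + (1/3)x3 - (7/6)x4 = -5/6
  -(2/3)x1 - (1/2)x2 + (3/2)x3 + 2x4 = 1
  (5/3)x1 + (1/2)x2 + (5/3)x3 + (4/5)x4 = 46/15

Row-reduce the augmented matrix:
R1 ← R1 / (4/3).
R2 ← R2 − 1/3·R1.
R3 ← R3 + 2/3·R1.
R4 ← R4 − 5/3·R1.
R2 ← R2 / (13/6).
R1 ← R1 + 1/2·R2.
R3 ← R3 + 5/6·R2.
R4 ← R4 − 4/3·R2.
R3 ← R3 / (571/312).
R1 ← R1 − 11/26·R3.
R2 ← R2 − 5/52·R3.
R4 ← R4 − 95/104·R3.
R4 ← R4 / (8222/8565).
R1 ← R1 + 831/1142·R4.
R2 ← R2 + 341/571·R4.
R3 ← R3 − 463/571·R4.
Reading off the reduced rows gives x1 = 2, x2 = 4/3, x3 = -2, x4 = 3.

x1 = 2, x2 = 4/3, x3 = -2, x4 = 3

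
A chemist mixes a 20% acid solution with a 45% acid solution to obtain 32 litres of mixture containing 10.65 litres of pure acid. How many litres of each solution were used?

litres of solution A: 15, litres of solution B: 17

Let a = litres of solution A, b = litres of solution B.
  a + b = 32
  (1/5)a + (9/20)b = 213/20
Row-reduce the augmented matrix:
R2 ← R2 − 1/5·R1.
R2 ← R2 / (1/4).
R1 ← R1 − 1·R2.
Reading off the reduced rows gives a = 15, b = 17.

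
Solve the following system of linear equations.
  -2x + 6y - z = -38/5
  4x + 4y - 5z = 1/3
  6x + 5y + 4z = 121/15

x = 3/2, y = -2/3, z = 3/5

Row-reduce the augmented matrix:
R1 ← R1 / (-2).
R2 ← R2 − 4·R1.
R3 ← R3 − 6·R1.
R2 ← R2 / (16).
R1 ← R1 + 3·R2.
R3 ← R3 − 23·R2.
R3 ← R3 / (177/16).
R1 ← R1 + 13/16·R3.
R2 ← R2 + 7/16·R3.
Reading off the reduced rows gives x = 3/2, y = -2/3, z = 3/5.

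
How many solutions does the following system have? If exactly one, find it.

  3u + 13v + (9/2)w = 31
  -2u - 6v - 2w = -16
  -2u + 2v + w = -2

infinitely many solutions

Row-reduce:
R1 ← R1 / (3).
R2 ← R2 + 2·R1.
R3 ← R3 + 2·R1.
R2 ← R2 / (8/3).
R1 ← R1 − 13/3·R2.
R3 ← R3 − 32/3·R2.
Rank is 2 with 3 unknowns, leaving w free.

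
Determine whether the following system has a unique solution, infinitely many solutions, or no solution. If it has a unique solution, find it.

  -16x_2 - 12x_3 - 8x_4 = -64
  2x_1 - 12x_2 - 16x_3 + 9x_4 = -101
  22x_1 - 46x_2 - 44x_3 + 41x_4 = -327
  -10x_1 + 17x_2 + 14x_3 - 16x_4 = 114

Row-reduce:
Swap R1 and R2.
R1 ← R1 / (2).
R3 ← R3 − 22·R1.
R4 ← R4 + 10·R1.
R2 ← R2 / (-16).
R1 ← R1 + 6·R2.
R3 ← R3 − 86·R2.
R4 ← R4 + 43·R2.
R3 ← R3 / (135/2).
R1 ← R1 + 7/2·R3.
R2 ← R2 − 3/4·R3.
R4 ← R4 + 135/4·R3.
Row 4 reduces to 0 = 1, a contradiction. The system is inconsistent.

no solution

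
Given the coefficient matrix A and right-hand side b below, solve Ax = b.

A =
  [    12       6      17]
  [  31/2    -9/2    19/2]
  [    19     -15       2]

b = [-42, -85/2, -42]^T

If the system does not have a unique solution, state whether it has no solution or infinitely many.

no solution

Row-reduce:
R1 ← R1 / (12).
R2 ← R2 − 31/2·R1.
R3 ← R3 − 19·R1.
R2 ← R2 / (-49/4).
R1 ← R1 − 1/2·R2.
R3 ← R3 + 49/2·R2.
Row 3 reduces to 0 = 1, a contradiction. The system is inconsistent.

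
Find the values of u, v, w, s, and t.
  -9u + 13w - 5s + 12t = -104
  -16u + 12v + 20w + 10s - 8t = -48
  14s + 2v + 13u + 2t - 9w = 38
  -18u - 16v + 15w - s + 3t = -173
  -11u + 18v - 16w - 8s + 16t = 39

u = 3, v = 4, w = -3, s = -2, t = -4

Row-reduce the augmented matrix:
R1 ← R1 / (-9).
R2 ← R2 + 16·R1.
R3 ← R3 − 13·R1.
R4 ← R4 + 18·R1.
R5 ← R5 + 11·R1.
R2 ← R2 / (12).
R3 ← R3 − 2·R2.
R4 ← R4 + 16·R2.
R5 ← R5 − 18·R2.
R3 ← R3 / (278/27).
R1 ← R1 + 13/9·R3.
R2 ← R2 + 7/27·R3.
R4 ← R4 + 409/27·R3.
R5 ← R5 + 245/9·R3.
R4 ← R4 / (5494/139).
R1 ← R1 − 148/139·R4.
R2 ← R2 − 463/278·R4.
R3 ← R3 − 49/139·R4.
R5 ← R5 + 2867/139·R4.
R5 ← R5 / (265366/2747).
R1 ← R1 − 7483/2747·R5.
R2 ← R2 + 4413/5494·R5.
R3 ← R3 − 7062/2747·R5.
R4 ← R4 + 1701/2747·R5.
Reading off the reduced rows gives u = 3, v = 4, w = -3, s = -2, t = -4.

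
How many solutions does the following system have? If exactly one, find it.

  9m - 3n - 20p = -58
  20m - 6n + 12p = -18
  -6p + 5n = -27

Row-reduce the augmented matrix:
R1 ← R1 / (9).
R2 ← R2 − 20·R1.
R2 ← R2 / (2/3).
R1 ← R1 + 1/3·R2.
R3 ← R3 − 5·R2.
R3 ← R3 / (-1288/3).
R1 ← R1 − 26·R3.
R2 ← R2 − 254/3·R3.
Reading off the reduced rows gives m = -3, n = -3, p = 2.

m = -3, n = -3, p = 2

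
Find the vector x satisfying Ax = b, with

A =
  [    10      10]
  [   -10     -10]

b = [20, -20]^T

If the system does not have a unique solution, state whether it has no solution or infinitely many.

Row-reduce:
R1 ← R1 / (10).
R2 ← R2 + 10·R1.
Rank is 1 with 2 unknowns, leaving x_2 free.

infinitely many solutions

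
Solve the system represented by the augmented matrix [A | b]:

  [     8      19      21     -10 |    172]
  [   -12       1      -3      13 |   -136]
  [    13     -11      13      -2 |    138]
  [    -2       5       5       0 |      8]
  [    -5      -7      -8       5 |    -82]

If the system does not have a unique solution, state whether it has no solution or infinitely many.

x_1 = 6, x_2 = 0, x_3 = 4, x_4 = -4

Row-reduce the augmented matrix:
R1 ← R1 / (8).
R2 ← R2 + 12·R1.
R3 ← R3 − 13·R1.
R4 ← R4 + 2·R1.
R5 ← R5 + 5·R1.
R2 ← R2 / (59/2).
R1 ← R1 − 19/8·R2.
R3 ← R3 + 335/8·R2.
R4 ← R4 − 39/4·R2.
R5 ← R5 − 39/8·R2.
R3 ← R3 / (2281/118).
R1 ← R1 − 39/118·R3.
R2 ← R2 − 57/59·R3.
R4 ← R4 − 49/59·R3.
R5 ← R5 − 49/118·R3.
R4 ← R4 / (-5313/2281).
R1 ← R1 + 2929/2281·R4.
R2 ← R2 + 2911/4562·R4.
R3 ← R3 − 2693/4562·R4.
R5 ← R5 + 5313/4562·R4.
R5 reduces to 0 = 0, so the extra equation is consistent.
Reading off the reduced rows gives x_1 = 6, x_2 = 0, x_3 = 4, x_4 = -4.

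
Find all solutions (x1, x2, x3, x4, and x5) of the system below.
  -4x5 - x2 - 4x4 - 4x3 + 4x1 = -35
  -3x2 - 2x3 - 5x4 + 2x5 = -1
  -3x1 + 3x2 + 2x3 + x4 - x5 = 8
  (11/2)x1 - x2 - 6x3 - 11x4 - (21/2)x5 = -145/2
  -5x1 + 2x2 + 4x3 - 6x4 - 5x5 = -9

no solution

Row-reduce:
R1 ← R1 / (4).
R3 ← R3 + 3·R1.
R4 ← R4 − 11/2·R1.
R5 ← R5 + 5·R1.
R2 ← R2 / (-3).
R1 ← R1 + 1/4·R2.
R3 ← R3 − 9/4·R2.
R4 ← R4 − 3/8·R2.
R5 ← R5 − 3/4·R2.
R3 ← R3 / (-5/2).
R1 ← R1 + 5/6·R3.
R2 ← R2 − 2/3·R3.
R4 ← R4 + 3/4·R3.
R5 ← R5 + 3/2·R3.
R4 ← R4 / (-22/5).
R1 ← R1 − 4/3·R4.
R2 ← R2 − 2/15·R4.
R3 ← R3 − 23/10·R4.
R5 ← R5 + 44/5·R4.
Row 5 reduces to 0 = -4, a contradiction. The system is inconsistent.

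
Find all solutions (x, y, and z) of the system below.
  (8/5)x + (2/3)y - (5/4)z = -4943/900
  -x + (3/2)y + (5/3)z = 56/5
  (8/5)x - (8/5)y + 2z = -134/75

x = -11/5, y = 8/3, z = 3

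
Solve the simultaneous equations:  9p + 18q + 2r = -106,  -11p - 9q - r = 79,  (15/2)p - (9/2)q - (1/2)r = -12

Row-reduce:
R1 ← R1 / (9).
R2 ← R2 + 11·R1.
R3 ← R3 − 15/2·R1.
R2 ← R2 / (13).
R1 ← R1 − 2·R2.
R3 ← R3 + 39/2·R2.
Row 3 reduces to 0 = 1/2, a contradiction. The system is inconsistent.

no solution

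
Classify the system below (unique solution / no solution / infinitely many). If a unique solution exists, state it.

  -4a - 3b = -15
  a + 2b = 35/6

a = 5/2, b = 5/3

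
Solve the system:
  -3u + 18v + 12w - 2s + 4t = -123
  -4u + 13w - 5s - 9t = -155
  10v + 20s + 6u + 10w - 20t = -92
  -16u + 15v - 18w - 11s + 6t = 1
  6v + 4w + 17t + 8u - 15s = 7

u = 3, v = -3, w = -6, s = 4, t = 5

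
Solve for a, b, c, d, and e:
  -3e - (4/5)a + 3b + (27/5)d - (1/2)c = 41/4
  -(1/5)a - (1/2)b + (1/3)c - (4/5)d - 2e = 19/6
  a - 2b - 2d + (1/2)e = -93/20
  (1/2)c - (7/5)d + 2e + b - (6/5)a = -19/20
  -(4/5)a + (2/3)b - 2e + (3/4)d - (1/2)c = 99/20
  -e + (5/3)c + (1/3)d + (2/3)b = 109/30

a = -3/4, b = 3/2, c = 1/2, d = 0, e = -9/5

Row-reduce the augmented matrix:
R1 ← R1 / (-4/5).
R2 ← R2 + 1/5·R1.
R3 ← R3 − 1·R1.
R4 ← R4 + 6/5·R1.
R5 ← R5 + 4/5·R1.
R2 ← R2 / (-5/4).
R1 ← R1 + 15/4·R2.
R3 ← R3 − 7/4·R2.
R4 ← R4 + 7/2·R2.
R5 ← R5 + 7/3·R2.
R6 ← R6 − 2/3·R2.
R3 ← R3 / (1/60).
R1 ← R1 + 3/4·R3.
R2 ← R2 + 11/30·R3.
R4 ← R4 + 1/30·R3.
R5 ← R5 + 77/90·R3.
R6 ← R6 − 86/45·R3.
Swap R4 and R5.
R4 ← R4 / (5321/60).
R1 ← R1 − 78·R4.
R2 ← R2 − 40·R4.
R3 ← R3 − 522/5·R4.
R6 ← R6 + 601/3·R4.
Swap R5 and R6.
R5 ← R5 / (-9685/15963).
R1 ← R1 − 56565/10642·R5.
R2 ← R2 − 28011/5321·R5.
R3 ← R3 + 9420/5321·R5.
R4 ← R4 + 15200/5321·R5.
R6 reduces to 0 = 0, so the extra equation is consistent.
Reading off the reduced rows gives a = -3/4, b = 3/2, c = 1/2, d = 0, e = -9/5.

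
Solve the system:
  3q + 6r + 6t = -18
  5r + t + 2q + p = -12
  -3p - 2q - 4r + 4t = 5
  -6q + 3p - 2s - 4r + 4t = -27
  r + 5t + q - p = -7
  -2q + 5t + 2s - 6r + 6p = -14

Row-reduce:
Swap R1 and R2.
R3 ← R3 + 3·R1.
R4 ← R4 − 3·R1.
R5 ← R5 + 1·R1.
R6 ← R6 − 6·R1.
R2 ← R2 / (3).
R1 ← R1 − 2·R2.
R3 ← R3 − 4·R2.
R4 ← R4 + 12·R2.
R5 ← R5 − 3·R2.
R6 ← R6 + 14·R2.
R3 ← R3 / (3).
R1 ← R1 − 1·R3.
R2 ← R2 − 2·R3.
R4 ← R4 − 5·R3.
R6 ← R6 + 8·R3.
R4 ← R4 / (-2).
R6 ← R6 − 2·R4.
Swap R5 and R6.
R5 ← R5 / (51).
R1 ← R1 + 8/3·R5.
R2 ← R2 − 8/3·R5.
R3 ← R3 + 1/3·R5.
R4 ← R4 + 40/3·R5.
Row 6 reduces to 0 = -1, a contradiction. The system is inconsistent.

no solution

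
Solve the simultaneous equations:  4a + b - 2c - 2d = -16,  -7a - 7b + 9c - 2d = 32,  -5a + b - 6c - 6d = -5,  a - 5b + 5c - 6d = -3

no solution

Row-reduce:
R1 ← R1 / (4).
R2 ← R2 + 7·R1.
R3 ← R3 + 5·R1.
R4 ← R4 − 1·R1.
R2 ← R2 / (-21/4).
R1 ← R1 − 1/4·R2.
R3 ← R3 − 9/4·R2.
R4 ← R4 + 21/4·R2.
R3 ← R3 / (-43/7).
R1 ← R1 + 5/21·R3.
R2 ← R2 + 22/21·R3.
Row 4 reduces to 0 = -3, a contradiction. The system is inconsistent.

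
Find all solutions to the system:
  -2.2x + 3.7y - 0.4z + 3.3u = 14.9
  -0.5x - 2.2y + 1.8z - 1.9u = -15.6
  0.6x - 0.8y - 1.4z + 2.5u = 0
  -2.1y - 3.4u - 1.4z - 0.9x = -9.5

x = 2, y = 5, z = -2, u = 0

Row-reduce the augmented matrix:
R1 ← R1 / (-11/5).
R2 ← R2 + 1/2·R1.
R3 ← R3 − 3/5·R1.
R4 ← R4 + 9/10·R1.
R2 ← R2 / (-669/220).
R1 ← R1 + 37/22·R2.
R3 ← R3 − 23/110·R2.
R4 ← R4 + 159/44·R2.
R3 ← R3 / (-4613/3345).
R1 ← R1 + 578/669·R3.
R2 ← R2 + 416/669·R3.
R4 ← R4 + 3884/1115·R3.
R4 ← R4 / (-224393/23065).
R1 ← R1 + 9458/4613·R4.
R2 ← R2 + 2673/4613·R4.
R3 ← R3 + 21527/9226·R4.
Reading off the reduced rows gives x = 2, y = 5, z = -2, u = 0.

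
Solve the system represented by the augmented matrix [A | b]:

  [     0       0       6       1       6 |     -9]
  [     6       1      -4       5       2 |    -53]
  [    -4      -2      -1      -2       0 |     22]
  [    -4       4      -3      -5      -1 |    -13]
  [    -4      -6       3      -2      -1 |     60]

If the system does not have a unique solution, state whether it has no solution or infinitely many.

Row-reduce the augmented matrix:
Swap R1 and R2.
R1 ← R1 / (6).
R3 ← R3 + 4·R1.
R4 ← R4 + 4·R1.
R5 ← R5 + 4·R1.
Swap R2 and R3.
R2 ← R2 / (-4/3).
R1 ← R1 − 1/6·R2.
R4 ← R4 − 14/3·R2.
R5 ← R5 + 16/3·R2.
R3 ← R3 / (6).
R1 ← R1 + 9/8·R3.
R2 ← R2 − 11/4·R3.
R4 ← R4 + 37/2·R3.
R5 ← R5 − 15·R3.
R4 ← R4 / (73/12).
R1 ← R1 − 19/16·R4.
R2 ← R2 + 35/24·R4.
R3 ← R3 − 1/6·R4.
R5 ← R5 + 13/2·R4.
R5 ← R5 / (373/73).
R1 ← R1 + 865/292·R5.
R2 ← R2 − 275/146·R5.
R3 ← R3 − 26/73·R5.
R4 ← R4 − 282/73·R5.
Reading off the reduced rows gives x_1 = -6, x_2 = -4, x_3 = 4, x_4 = 3, x_5 = -6.

x_1 = -6, x_2 = -4, x_3 = 4, x_4 = 3, x_5 = -6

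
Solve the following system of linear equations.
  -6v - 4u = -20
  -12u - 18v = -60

Row-reduce:
R1 ← R1 / (-4).
R2 ← R2 + 12·R1.
Rank is 1 with 2 unknowns, leaving v free.

infinitely many solutions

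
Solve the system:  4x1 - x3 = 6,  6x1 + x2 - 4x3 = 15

infinitely many solutions

Row-reduce:
R1 ← R1 / (4).
R2 ← R2 − 6·R1.
Rank is 2 with 3 unknowns, leaving x3 free.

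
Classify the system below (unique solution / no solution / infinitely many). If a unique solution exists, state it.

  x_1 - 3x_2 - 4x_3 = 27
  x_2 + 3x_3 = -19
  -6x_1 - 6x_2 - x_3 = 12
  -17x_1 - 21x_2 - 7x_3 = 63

x_1 = 0, x_2 = -1, x_3 = -6

Row-reduce the augmented matrix:
R3 ← R3 + 6·R1.
R4 ← R4 + 17·R1.
R1 ← R1 + 3·R2.
R3 ← R3 + 24·R2.
R4 ← R4 + 72·R2.
R3 ← R3 / (47).
R1 ← R1 − 5·R3.
R2 ← R2 − 3·R3.
R4 ← R4 − 141·R3.
R4 reduces to 0 = 0, so the extra equation is consistent.
Reading off the reduced rows gives x_1 = 0, x_2 = -1, x_3 = -6.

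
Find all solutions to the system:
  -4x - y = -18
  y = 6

x = 3, y = 6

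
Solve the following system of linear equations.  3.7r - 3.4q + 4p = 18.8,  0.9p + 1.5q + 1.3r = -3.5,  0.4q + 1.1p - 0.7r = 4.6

Row-reduce the augmented matrix:
R1 ← R1 / (4).
R2 ← R2 − 9/10·R1.
R3 ← R3 − 11/10·R1.
R2 ← R2 / (453/200).
R1 ← R1 + 17/20·R2.
R3 ← R3 − 267/200·R2.
R3 ← R3 / (-6019/3020).
R1 ← R1 − 997/906·R3.
R2 ← R2 − 187/906·R3.
Reading off the reduced rows gives p = 4, q = -3, r = -2.

p = 4, q = -3, r = -2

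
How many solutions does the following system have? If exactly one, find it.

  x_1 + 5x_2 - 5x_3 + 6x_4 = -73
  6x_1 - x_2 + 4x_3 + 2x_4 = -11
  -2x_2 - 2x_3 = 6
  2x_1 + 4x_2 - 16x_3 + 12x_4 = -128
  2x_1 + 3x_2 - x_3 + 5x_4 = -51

Row-reduce the augmented matrix:
R2 ← R2 − 6·R1.
R4 ← R4 − 2·R1.
R5 ← R5 − 2·R1.
R2 ← R2 / (-31).
R1 ← R1 − 5·R2.
R3 ← R3 + 2·R2.
R4 ← R4 + 6·R2.
R5 ← R5 + 7·R2.
R3 ← R3 / (-130/31).
R1 ← R1 − 15/31·R3.
R2 ← R2 + 34/31·R3.
R4 ← R4 + 390/31·R3.
R5 ← R5 − 41/31·R3.
Swap R4 and R5.
R4 ← R4 / (89/65).
R1 ← R1 − 10/13·R4.
R2 ← R2 − 34/65·R4.
R3 ← R3 + 34/65·R4.
R5 reduces to 0 = 0, so the extra equation is consistent.
Reading off the reduced rows gives x_1 = -2, x_2 = -5, x_3 = 2, x_4 = -6.

x_1 = -2, x_2 = -5, x_3 = 2, x_4 = -6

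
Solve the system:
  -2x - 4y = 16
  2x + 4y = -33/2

Row-reduce:
R1 ← R1 / (-2).
R2 ← R2 − 2·R1.
Row 2 reduces to 0 = -1/2, a contradiction. The system is inconsistent.

no solution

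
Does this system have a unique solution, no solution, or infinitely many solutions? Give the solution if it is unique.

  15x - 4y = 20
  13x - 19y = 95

x = 0, y = -5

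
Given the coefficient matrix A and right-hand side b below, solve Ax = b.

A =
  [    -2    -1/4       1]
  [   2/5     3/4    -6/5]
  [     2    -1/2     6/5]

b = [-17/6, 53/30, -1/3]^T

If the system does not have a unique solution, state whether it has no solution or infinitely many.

x_1 = 2/3, x_2 = -2/3, x_3 = -5/3

Row-reduce the augmented matrix:
R1 ← R1 / (-2).
R2 ← R2 − 2/5·R1.
R3 ← R3 − 2·R1.
R2 ← R2 / (7/10).
R1 ← R1 − 1/8·R2.
R3 ← R3 + 3/4·R2.
R3 ← R3 / (79/70).
R1 ← R1 + 9/28·R3.
R2 ← R2 + 10/7·R3.
Reading off the reduced rows gives x_1 = 2/3, x_2 = -2/3, x_3 = -5/3.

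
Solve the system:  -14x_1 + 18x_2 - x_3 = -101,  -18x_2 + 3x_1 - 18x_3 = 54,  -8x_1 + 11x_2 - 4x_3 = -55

x_1 = 6, x_2 = -1, x_3 = -1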